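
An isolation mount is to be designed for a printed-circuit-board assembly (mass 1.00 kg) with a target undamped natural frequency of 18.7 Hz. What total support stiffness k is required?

ω_n = 2πf_n = 2π × 18.7 = 117.5 rad/s.
k = m·ω_n² = 1.00 × 117.5² = 1.00 × 13810 = 13810 N/m.

13800 N/m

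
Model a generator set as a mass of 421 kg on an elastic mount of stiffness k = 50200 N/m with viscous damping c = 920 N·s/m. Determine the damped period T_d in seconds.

0.578 s

ω_n = √(k/m) = √(50200/421) = 10.92 rad/s.
Critical damping c_c = 2√(k·m) = 2√(50200 × 421) = 9194 N·s/m, so ζ = c/c_c = 920/9194 = 0.1001.
ω_d = ω_n√(1 − ζ²) = 10.92 × √(1 − 0.0100) = 10.86 rad/s.
T_d = 2π/ω_d = 0.5783 s.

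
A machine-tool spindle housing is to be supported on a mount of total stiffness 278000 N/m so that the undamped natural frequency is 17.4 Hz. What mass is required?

23.3 kg

ω_n = 2πf_n = 2π × 17.4 = 109.3 rad/s.
m = k/ω_n² = 278000/109.3² = 278000/11950 = 23.26 kg.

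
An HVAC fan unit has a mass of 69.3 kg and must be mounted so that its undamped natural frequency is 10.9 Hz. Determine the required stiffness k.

325000 N/m

ω_n = 2πf_n = 2π × 10.9 = 68.49 rad/s.
k = m·ω_n² = 69.3 × 68.49² = 69.3 × 4690 = 325000 N/m.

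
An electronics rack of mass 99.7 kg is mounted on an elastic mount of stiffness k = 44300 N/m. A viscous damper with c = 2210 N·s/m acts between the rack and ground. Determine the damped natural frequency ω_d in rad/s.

ω_n = √(k/m) = √(44300/99.7) = 21.08 rad/s.
Critical damping c_c = 2√(k·m) = 2√(44300 × 99.7) = 4203 N·s/m, so ζ = c/c_c = 2210/4203 = 0.5258.
ω_d = ω_n√(1 − ζ²) = 21.08 × √(1 − 0.276) = 17.93 rad/s.

17.9 rad/s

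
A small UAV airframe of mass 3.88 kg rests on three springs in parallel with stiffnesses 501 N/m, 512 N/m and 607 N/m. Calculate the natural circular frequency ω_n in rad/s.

20.4 rad/s

Parallel springs add: k_eq = 501 + 512 + 607 = 1620 N/m.
ω_n = √(k_eq/m) = √(1620/3.88) = √417.5 = 20.43 rad/s.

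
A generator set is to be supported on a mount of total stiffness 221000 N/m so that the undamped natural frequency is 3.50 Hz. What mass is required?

457 kg

ω_n = 2πf_n = 2π × 3.50 = 21.99 rad/s.
m = k/ω_n² = 221000/21.99² = 221000/483.6 = 457.0 kg.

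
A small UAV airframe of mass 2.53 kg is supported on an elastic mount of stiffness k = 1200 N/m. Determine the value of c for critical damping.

c_c = 2√(k·m) = 2√(1200 × 2.53) = 2 × 55.10 = 110.2 N·s/m.

110 N·s/m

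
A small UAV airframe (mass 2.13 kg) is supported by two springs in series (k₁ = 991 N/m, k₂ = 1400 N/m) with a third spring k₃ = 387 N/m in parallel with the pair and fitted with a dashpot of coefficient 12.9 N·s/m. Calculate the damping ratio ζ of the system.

0.142

Series pair: k_s = k₁k₂/(k₁+k₂) = (991)(1400)/(991 + 1400) = 580.3 N/m. In parallel with k₃: k_eq = 580.3 + 387 = 967.3 N/m.
ω_n = √(k_eq/m) = √(967.3/2.13) = 21.31 rad/s.
Critical damping c_c = 2√(k_eq·m) = 2√(967.3 × 2.13) = 90.78 N·s/m, so ζ = c/c_c = 12.9/90.78 = 0.1421.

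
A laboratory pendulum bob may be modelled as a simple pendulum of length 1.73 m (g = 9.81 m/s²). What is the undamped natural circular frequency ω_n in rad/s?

2.38 rad/s

For a simple pendulum ω_n = √(g/L) = √(9.81/1.73) = √5.671 = 2.381 rad/s.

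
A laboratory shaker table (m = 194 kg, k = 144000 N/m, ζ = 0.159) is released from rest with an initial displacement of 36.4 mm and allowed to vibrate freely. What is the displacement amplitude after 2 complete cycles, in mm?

4.81 mm

Logarithmic decrement δ = 2πζ/√(1 − ζ²) = 2π × 0.1590/√(1 − 0.0253) = 1.012.
After n cycles, x_n/x₀ = e^(−nδ), so x_2 = 36.4 × e^(−2 × 1.012) = 36.4 × 0.1322 = 4.810 mm.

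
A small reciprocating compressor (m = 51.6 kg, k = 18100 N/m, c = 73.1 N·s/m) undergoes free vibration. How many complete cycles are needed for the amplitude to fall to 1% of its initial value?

20 cycles

ζ = c/(2√(km)) = 73.1/(2√(18100 × 51.6)) = 73.1/1933 = 0.03782.
Logarithmic decrement δ = 2πζ/√(1 − ζ²) = 2π × 0.03782/√(1 − 0.00143) = 0.2378.
x_n/x₀ = e^(−nδ) ≤ 0.01; take ln: n ≥ ln(1/0.01)/δ = 4.605/0.2378 = 19.37.
So 20 complete cycles are required.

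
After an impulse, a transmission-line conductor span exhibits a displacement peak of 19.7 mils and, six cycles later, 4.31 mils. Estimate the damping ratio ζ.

0.0403

Logarithmic decrement δ = (1/n)·ln(x₀/x_n) = (1/6)·ln(19.7/4.31) = (1/6)·ln(4.571) = 0.2533.
ζ = δ/√(4π² + δ²) = 0.2533/√(39.48 + 0.0642) = 0.2533/6.288 = 0.04028.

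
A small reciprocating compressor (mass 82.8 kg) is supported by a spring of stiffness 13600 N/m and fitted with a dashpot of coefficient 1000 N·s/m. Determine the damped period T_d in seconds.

0.556 s

ω_n = √(k/m) = √(13600/82.8) = 12.82 rad/s.
Critical damping c_c = 2√(k·m) = 2√(13600 × 82.8) = 2122 N·s/m, so ζ = c/c_c = 1000/2122 = 0.4712.
ω_d = ω_n√(1 − ζ²) = 12.82 × √(1 − 0.222) = 11.30 rad/s.
T_d = 2π/ω_d = 0.5558 s.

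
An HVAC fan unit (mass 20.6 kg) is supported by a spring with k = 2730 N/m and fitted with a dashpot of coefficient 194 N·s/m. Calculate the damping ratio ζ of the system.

ω_n = √(k/m) = √(2730/20.6) = 11.51 rad/s.
Critical damping c_c = 2√(k·m) = 2√(2730 × 20.6) = 474.3 N·s/m, so ζ = c/c_c = 194/474.3 = 0.4090.

0.409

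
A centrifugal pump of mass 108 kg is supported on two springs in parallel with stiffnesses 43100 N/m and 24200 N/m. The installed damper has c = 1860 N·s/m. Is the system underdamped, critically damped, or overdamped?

Parallel springs add: k_eq = 43100 + 24200 = 67300 N/m.
c_c = 2√(k_eq·m) = 5392 N·s/m; ζ = c/c_c = 1860/5392 = 0.345.
Since ζ < 1 the system is underdamped.

underdamped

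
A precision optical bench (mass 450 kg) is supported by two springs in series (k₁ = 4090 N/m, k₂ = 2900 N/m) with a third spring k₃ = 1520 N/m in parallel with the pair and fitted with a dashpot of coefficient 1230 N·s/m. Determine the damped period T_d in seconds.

2.73 s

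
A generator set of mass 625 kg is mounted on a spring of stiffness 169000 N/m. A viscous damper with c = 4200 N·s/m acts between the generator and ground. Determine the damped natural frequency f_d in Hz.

2.56 Hz

ω_n = √(k/m) = √(169000/625) = 16.44 rad/s.
Critical damping c_c = 2√(k·m) = 2√(169000 × 625) = 20550 N·s/m, so ζ = c/c_c = 4200/20550 = 0.2043.
ω_d = ω_n√(1 − ζ²) = 16.44 × √(1 − 0.0418) = 16.10 rad/s.
f_d = ω_d/(2π) = 2.562 Hz.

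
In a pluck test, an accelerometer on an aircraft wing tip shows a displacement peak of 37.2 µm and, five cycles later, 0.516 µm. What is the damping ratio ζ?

Logarithmic decrement δ = (1/n)·ln(x₀/x_n) = (1/5)·ln(37.2/0.516) = (1/5)·ln(72.09) = 0.8556.
ζ = δ/√(4π² + δ²) = 0.8556/√(39.48 + 0.732) = 0.8556/6.341 = 0.1349.

0.135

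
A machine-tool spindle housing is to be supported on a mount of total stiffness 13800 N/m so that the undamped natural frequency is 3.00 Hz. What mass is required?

38.8 kg

ω_n = 2πf_n = 2π × 3.00 = 18.85 rad/s.
m = k/ω_n² = 13800/18.85² = 13800/355.3 = 38.84 kg.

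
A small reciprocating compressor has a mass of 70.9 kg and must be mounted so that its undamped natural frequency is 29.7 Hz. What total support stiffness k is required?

ω_n = 2πf_n = 2π × 29.7 = 186.6 rad/s.
k = m·ω_n² = 70.9 × 186.6² = 70.9 × 34820 = 2469000 N/m.

2470000 N/m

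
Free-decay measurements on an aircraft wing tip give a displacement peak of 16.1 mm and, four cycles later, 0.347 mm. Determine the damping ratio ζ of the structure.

Logarithmic decrement δ = (1/n)·ln(x₀/x_n) = (1/4)·ln(16.1/0.347) = (1/4)·ln(46.40) = 0.9593.
ζ = δ/√(4π² + δ²) = 0.9593/√(39.48 + 0.920) = 0.9593/6.356 = 0.1509.

0.151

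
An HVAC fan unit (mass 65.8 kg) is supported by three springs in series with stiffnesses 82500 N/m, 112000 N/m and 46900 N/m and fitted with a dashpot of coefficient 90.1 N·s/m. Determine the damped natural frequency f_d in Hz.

3.01 Hz

Series springs: 1/k_eq = 1/82500 + 1/112000 + 1/46900 = 4.237×10^-5, so k_eq = 23600 N/m.
ω_n = √(k_eq/m) = √(23600/65.8) = 18.94 rad/s.
Critical damping c_c = 2√(k_eq·m) = 2√(23600 × 65.8) = 2492 N·s/m, so ζ = c/c_c = 90.1/2492 = 0.03615.
ω_d = ω_n√(1 − ζ²) = 18.94 × √(1 − 0.00131) = 18.93 rad/s.
f_d = ω_d/(2π) = 3.012 Hz.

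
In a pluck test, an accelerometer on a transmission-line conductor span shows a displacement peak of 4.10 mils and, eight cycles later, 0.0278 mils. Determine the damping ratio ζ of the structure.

Logarithmic decrement δ = (1/n)·ln(x₀/x_n) = (1/8)·ln(4.10/0.0278) = (1/8)·ln(147.5) = 0.6242.
ζ = δ/√(4π² + δ²) = 0.6242/√(39.48 + 0.390) = 0.6242/6.314 = 0.09886.

0.0989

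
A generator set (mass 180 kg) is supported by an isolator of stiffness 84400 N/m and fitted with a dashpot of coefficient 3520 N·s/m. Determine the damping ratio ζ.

ω_n = √(k/m) = √(84400/180) = 21.65 rad/s.
Critical damping c_c = 2√(k·m) = 2√(84400 × 180) = 7795 N·s/m, so ζ = c/c_c = 3520/7795 = 0.4515.

0.452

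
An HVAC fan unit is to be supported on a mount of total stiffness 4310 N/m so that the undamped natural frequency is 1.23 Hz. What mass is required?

ω_n = 2πf_n = 2π × 1.23 = 7.728 rad/s.
m = k/ω_n² = 4310/7.728² = 4310/59.73 = 72.16 kg.

72.2 kg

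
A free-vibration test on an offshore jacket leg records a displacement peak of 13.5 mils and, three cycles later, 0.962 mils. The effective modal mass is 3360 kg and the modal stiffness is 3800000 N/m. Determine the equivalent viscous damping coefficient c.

Logarithmic decrement δ = (1/n)·ln(x₀/x_n) = (1/3)·ln(13.5/0.962) = (1/3)·ln(14.03) = 0.8805.
ζ = δ/√(4π² + δ²) = 0.8805/√(39.48 + 0.775) = 0.8805/6.345 = 0.1388.
c = ζ · 2√(km) = 0.1388 × 2√(3800000 × 3360) = 0.1388 × 226000 = 31360 N·s/m.

31400 N·s/m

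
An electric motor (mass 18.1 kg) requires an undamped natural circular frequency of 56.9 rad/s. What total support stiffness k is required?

k = m·ω_n² = 18.1 × 56.90² = 18.1 × 3238 = 58600 N/m.

58600 N/m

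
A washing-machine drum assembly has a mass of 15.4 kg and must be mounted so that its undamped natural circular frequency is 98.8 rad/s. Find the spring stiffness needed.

k = m·ω_n² = 15.4 × 98.80² = 15.4 × 9761 = 150300 N/m.

150000 N/m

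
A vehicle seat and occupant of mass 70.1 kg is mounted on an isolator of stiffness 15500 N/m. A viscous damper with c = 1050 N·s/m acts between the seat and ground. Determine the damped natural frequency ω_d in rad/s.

ω_n = √(k/m) = √(15500/70.1) = 14.87 rad/s.
Critical damping c_c = 2√(k·m) = 2√(15500 × 70.1) = 2085 N·s/m, so ζ = c/c_c = 1050/2085 = 0.5037.
ω_d = ω_n√(1 − ζ²) = 14.87 × √(1 − 0.254) = 12.85 rad/s.

12.8 rad/s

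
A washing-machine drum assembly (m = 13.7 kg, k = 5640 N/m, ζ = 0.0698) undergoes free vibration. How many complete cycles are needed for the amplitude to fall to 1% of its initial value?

11 cycles

Logarithmic decrement δ = 2πζ/√(1 − ζ²) = 2π × 0.06980/√(1 − 0.00487) = 0.4396.
x_n/x₀ = e^(−nδ) ≤ 0.01; take ln: n ≥ ln(1/0.01)/δ = 4.605/0.4396 = 10.47.
So 11 complete cycles are required.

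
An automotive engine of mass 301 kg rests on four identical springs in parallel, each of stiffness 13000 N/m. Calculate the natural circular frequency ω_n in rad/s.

13.1 rad/s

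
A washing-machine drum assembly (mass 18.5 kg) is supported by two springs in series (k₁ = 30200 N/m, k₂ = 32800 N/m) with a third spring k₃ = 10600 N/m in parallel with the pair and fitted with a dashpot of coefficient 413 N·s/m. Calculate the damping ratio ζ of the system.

0.296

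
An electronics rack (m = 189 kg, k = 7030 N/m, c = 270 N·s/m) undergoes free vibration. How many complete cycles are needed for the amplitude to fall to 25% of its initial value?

ζ = c/(2√(km)) = 270/(2√(7030 × 189)) = 270/2305 = 0.1171.
Logarithmic decrement δ = 2πζ/√(1 − ζ²) = 2π × 0.1171/√(1 − 0.0137) = 0.7410.
x_n/x₀ = e^(−nδ) ≤ 0.25; take ln: n ≥ ln(1/0.25)/δ = 1.386/0.7410 = 1.871.
So 2 complete cycles are required.

2 cycles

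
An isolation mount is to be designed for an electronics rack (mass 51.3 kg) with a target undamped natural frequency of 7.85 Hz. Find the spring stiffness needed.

ω_n = 2πf_n = 2π × 7.85 = 49.32 rad/s.
k = m·ω_n² = 51.3 × 49.32² = 51.3 × 2433 = 124800 N/m.

125000 N/m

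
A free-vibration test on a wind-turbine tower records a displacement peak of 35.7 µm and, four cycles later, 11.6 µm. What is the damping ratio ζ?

0.0447

Logarithmic decrement δ = (1/n)·ln(x₀/x_n) = (1/4)·ln(35.7/11.6) = (1/4)·ln(3.078) = 0.2810.
ζ = δ/√(4π² + δ²) = 0.2810/√(39.48 + 0.0790) = 0.2810/6.289 = 0.04468.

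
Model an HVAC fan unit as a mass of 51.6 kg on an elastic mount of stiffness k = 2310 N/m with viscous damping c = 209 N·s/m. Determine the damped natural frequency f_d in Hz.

ω_n = √(k/m) = √(2310/51.6) = 6.691 rad/s.
Critical damping c_c = 2√(k·m) = 2√(2310 × 51.6) = 690.5 N·s/m, so ζ = c/c_c = 209/690.5 = 0.3027.
ω_d = ω_n√(1 − ζ²) = 6.691 × √(1 − 0.0916) = 6.377 rad/s.
f_d = ω_d/(2π) = 1.015 Hz.

1.01 Hz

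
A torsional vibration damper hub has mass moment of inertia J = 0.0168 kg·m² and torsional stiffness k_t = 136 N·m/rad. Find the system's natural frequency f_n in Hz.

ω_n = √(k_t/J) = √(136/0.0168) = √8095 = 89.97 rad/s.
f_n = ω_n/(2π) = 89.97/6.283 = 14.32 Hz.

14.3 Hz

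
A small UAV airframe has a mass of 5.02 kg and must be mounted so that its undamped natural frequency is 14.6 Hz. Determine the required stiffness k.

42200 N/m

ω_n = 2πf_n = 2π × 14.6 = 91.73 rad/s.
k = m·ω_n² = 5.02 × 91.73² = 5.02 × 8415 = 42240 N/m.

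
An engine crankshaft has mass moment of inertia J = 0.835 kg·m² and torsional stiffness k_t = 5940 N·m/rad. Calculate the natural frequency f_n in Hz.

ω_n = √(k_t/J) = √(5940/0.835) = √7114 = 84.34 rad/s.
f_n = ω_n/(2π) = 84.34/6.283 = 13.42 Hz.

13.4 Hz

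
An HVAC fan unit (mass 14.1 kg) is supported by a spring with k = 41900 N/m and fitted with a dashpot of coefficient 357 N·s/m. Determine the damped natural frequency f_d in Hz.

ω_n = √(k/m) = √(41900/14.1) = 54.51 rad/s.
Critical damping c_c = 2√(k·m) = 2√(41900 × 14.1) = 1537 N·s/m, so ζ = c/c_c = 357/1537 = 0.2322.
ω_d = ω_n√(1 − ζ²) = 54.51 × √(1 − 0.0539) = 53.02 rad/s.
f_d = ω_d/(2π) = 8.439 Hz.

8.44 Hz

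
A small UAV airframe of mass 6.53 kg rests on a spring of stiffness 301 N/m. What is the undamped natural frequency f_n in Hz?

1.08 Hz

ω_n = √(k/m) = √(301.0/6.53) = √46.09 = 6.789 rad/s.
f_n = ω_n/(2π) = 6.789/6.283 = 1.081 Hz.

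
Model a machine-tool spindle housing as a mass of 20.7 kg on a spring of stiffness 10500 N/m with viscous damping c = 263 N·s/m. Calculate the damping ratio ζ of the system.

0.282

ω_n = √(k/m) = √(10500/20.7) = 22.52 rad/s.
Critical damping c_c = 2√(k·m) = 2√(10500 × 20.7) = 932.4 N·s/m, so ζ = c/c_c = 263/932.4 = 0.2821.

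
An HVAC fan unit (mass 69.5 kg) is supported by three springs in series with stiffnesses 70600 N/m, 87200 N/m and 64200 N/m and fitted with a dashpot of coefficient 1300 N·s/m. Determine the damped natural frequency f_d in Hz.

2.57 Hz

Series springs: 1/k_eq = 1/70600 + 1/87200 + 1/64200 = 4.121×10^-5, so k_eq = 24270 N/m.
ω_n = √(k_eq/m) = √(24270/69.5) = 18.69 rad/s.
Critical damping c_c = 2√(k_eq·m) = 2√(24270 × 69.5) = 2597 N·s/m, so ζ = c/c_c = 1300/2597 = 0.5005.
ω_d = ω_n√(1 − ζ²) = 18.69 × √(1 − 0.251) = 16.18 rad/s.
f_d = ω_d/(2π) = 2.575 Hz.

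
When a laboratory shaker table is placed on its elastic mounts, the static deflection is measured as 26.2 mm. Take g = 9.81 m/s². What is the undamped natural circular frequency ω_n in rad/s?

ω_n = √(g/δ_st) = √(9.81/0.0262) = √374.4 = 19.35 rad/s.

19.4 rad/s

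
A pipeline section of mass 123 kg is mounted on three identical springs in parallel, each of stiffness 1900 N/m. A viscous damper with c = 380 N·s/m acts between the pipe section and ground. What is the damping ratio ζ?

0.227

Parallel springs add: k_eq = 3 × 1900 = 5700 N/m.
ω_n = √(k_eq/m) = √(5700/123) = 6.807 rad/s.
Critical damping c_c = 2√(k_eq·m) = 2√(5700 × 123) = 1675 N·s/m, so ζ = c/c_c = 380/1675 = 0.2269.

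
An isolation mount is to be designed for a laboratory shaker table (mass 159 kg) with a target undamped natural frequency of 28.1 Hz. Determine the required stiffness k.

ω_n = 2πf_n = 2π × 28.1 = 176.6 rad/s.
k = m·ω_n² = 159 × 176.6² = 159 × 31170 = 4956000 N/m.

4960000 N/m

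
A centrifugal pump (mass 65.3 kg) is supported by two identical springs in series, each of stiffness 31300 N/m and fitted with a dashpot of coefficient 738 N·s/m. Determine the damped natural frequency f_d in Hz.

2.29 Hz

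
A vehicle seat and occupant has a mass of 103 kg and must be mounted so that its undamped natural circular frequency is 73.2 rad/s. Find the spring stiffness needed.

k = m·ω_n² = 103 × 73.20² = 103 × 5358 = 551900 N/m.

552000 N/m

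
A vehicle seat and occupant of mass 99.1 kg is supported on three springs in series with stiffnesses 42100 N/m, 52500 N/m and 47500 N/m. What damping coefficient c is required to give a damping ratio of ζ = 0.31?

772 N·s/m

Series springs: 1/k_eq = 1/42100 + 1/52500 + 1/47500 = 6.385×10^-5, so k_eq = 15660 N/m.
c_c = 2√(k_eq·m) = 2√(15660 × 99.1) = 2492 N·s/m.
c = ζ·c_c = 0.31 × 2492 = 772.4 N·s/m.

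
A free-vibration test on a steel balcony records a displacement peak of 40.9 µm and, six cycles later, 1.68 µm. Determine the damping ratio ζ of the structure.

Logarithmic decrement δ = (1/n)·ln(x₀/x_n) = (1/6)·ln(40.9/1.68) = (1/6)·ln(24.35) = 0.5321.
ζ = δ/√(4π² + δ²) = 0.5321/√(39.48 + 0.283) = 0.5321/6.306 = 0.08438.

0.0844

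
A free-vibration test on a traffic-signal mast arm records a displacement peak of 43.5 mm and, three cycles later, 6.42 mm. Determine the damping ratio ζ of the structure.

0.101

Logarithmic decrement δ = (1/n)·ln(x₀/x_n) = (1/3)·ln(43.5/6.42) = (1/3)·ln(6.776) = 0.6378.
ζ = δ/√(4π² + δ²) = 0.6378/√(39.48 + 0.407) = 0.6378/6.315 = 0.1010.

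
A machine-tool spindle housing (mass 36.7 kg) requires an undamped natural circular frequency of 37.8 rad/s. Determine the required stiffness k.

52400 N/m

k = m·ω_n² = 36.7 × 37.80² = 36.7 × 1429 = 52440 N/m.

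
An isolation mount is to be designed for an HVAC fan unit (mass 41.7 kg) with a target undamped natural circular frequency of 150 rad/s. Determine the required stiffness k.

k = m·ω_n² = 41.7 × 150.0² = 41.7 × 22500 = 938300 N/m.

938000 N/m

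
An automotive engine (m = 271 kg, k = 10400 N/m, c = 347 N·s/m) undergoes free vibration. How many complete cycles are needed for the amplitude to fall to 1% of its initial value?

ζ = c/(2√(km)) = 347/(2√(10400 × 271)) = 347/3358 = 0.1033.
Logarithmic decrement δ = 2πζ/√(1 − ζ²) = 2π × 0.1033/√(1 − 0.0107) = 0.6528.
x_n/x₀ = e^(−nδ) ≤ 0.01; take ln: n ≥ ln(1/0.01)/δ = 4.605/0.6528 = 7.054.
So 8 complete cycles are required.

8 cycles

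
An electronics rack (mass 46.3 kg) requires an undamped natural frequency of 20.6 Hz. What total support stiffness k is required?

ω_n = 2πf_n = 2π × 20.6 = 129.4 rad/s.
k = m·ω_n² = 46.3 × 129.4² = 46.3 × 16750 = 775700 N/m.

776000 N/m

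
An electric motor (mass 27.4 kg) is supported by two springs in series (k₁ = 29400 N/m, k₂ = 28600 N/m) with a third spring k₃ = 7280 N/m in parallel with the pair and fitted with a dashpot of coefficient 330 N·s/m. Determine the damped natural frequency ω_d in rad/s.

27.5 rad/s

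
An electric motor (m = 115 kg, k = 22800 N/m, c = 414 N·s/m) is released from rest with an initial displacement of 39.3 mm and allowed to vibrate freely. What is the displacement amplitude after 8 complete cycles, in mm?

ζ = c/(2√(km)) = 414/(2√(22800 × 115)) = 414/3239 = 0.1278.
Logarithmic decrement δ = 2πζ/√(1 − ζ²) = 2π × 0.1278/√(1 − 0.0163) = 0.8099.
After n cycles, x_n/x₀ = e^(−nδ), so x_8 = 39.3 × e^(−8 × 0.8099) = 39.3 × 0.001535 = 0.06034 mm.

0.0603 mm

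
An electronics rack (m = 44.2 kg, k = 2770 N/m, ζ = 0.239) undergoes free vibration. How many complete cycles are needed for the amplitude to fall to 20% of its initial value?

2 cycles

Logarithmic decrement δ = 2πζ/√(1 − ζ²) = 2π × 0.2390/√(1 − 0.0571) = 1.546.
x_n/x₀ = e^(−nδ) ≤ 0.2; take ln: n ≥ ln(1/0.2)/δ = 1.609/1.546 = 1.041.
So 2 complete cycles are required.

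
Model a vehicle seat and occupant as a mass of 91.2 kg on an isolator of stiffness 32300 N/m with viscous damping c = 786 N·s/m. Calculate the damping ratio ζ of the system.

ω_n = √(k/m) = √(32300/91.2) = 18.82 rad/s.
Critical damping c_c = 2√(k·m) = 2√(32300 × 91.2) = 3433 N·s/m, so ζ = c/c_c = 786/3433 = 0.2290.

0.229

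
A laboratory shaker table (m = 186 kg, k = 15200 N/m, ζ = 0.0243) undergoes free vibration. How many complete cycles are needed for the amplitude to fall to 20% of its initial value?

11 cycles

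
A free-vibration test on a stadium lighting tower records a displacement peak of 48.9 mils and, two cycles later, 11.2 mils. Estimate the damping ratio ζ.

Logarithmic decrement δ = (1/n)·ln(x₀/x_n) = (1/2)·ln(48.9/11.2) = (1/2)·ln(4.366) = 0.7369.
ζ = δ/√(4π² + δ²) = 0.7369/√(39.48 + 0.543) = 0.7369/6.326 = 0.1165.

0.116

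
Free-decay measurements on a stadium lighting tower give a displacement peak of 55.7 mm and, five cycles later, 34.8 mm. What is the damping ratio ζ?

0.0150

Logarithmic decrement δ = (1/n)·ln(x₀/x_n) = (1/5)·ln(55.7/34.8) = (1/5)·ln(1.601) = 0.09407.
ζ = δ/√(4π² + δ²) = 0.09407/√(39.48 + 0.00885) = 0.09407/6.284 = 0.01497.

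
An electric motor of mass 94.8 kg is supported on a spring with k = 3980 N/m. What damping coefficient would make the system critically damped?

1230 N·s/m

c_c = 2√(k·m) = 2√(3980 × 94.8) = 2 × 614.3 = 1229 N·s/m.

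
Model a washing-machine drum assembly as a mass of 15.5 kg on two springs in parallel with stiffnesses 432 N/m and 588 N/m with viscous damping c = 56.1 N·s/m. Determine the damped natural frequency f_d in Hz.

1.26 Hz

Parallel springs add: k_eq = 432 + 588 = 1020 N/m.
ω_n = √(k_eq/m) = √(1020/15.5) = 8.112 rad/s.
Critical damping c_c = 2√(k_eq·m) = 2√(1020 × 15.5) = 251.5 N·s/m, so ζ = c/c_c = 56.1/251.5 = 0.2231.
ω_d = ω_n√(1 − ζ²) = 8.112 × √(1 − 0.0498) = 7.908 rad/s.
f_d = ω_d/(2π) = 1.259 Hz.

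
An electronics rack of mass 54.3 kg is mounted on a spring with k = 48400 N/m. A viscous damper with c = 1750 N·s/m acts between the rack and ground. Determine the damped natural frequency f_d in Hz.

ω_n = √(k/m) = √(48400/54.3) = 29.86 rad/s.
Critical damping c_c = 2√(k·m) = 2√(48400 × 54.3) = 3242 N·s/m, so ζ = c/c_c = 1750/3242 = 0.5397.
ω_d = ω_n√(1 − ζ²) = 29.86 × √(1 − 0.291) = 25.13 rad/s.
f_d = ω_d/(2π) = 4.000 Hz.

4.00 Hz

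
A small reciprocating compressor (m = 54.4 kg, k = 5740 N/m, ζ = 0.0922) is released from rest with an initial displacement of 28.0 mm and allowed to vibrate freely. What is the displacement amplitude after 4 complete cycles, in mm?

Logarithmic decrement δ = 2πζ/√(1 − ζ²) = 2π × 0.09220/√(1 − 0.00850) = 0.5818.
After n cycles, x_n/x₀ = e^(−nδ), so x_4 = 28.0 × e^(−4 × 0.5818) = 28.0 × 0.09757 = 2.732 mm.

2.73 mm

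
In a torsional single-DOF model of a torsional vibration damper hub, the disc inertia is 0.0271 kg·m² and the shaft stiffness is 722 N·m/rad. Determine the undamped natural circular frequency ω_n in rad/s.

163 rad/s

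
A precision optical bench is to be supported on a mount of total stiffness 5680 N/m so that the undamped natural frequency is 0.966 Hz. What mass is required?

154 kg

ω_n = 2πf_n = 2π × 0.966 = 6.070 rad/s.
m = k/ω_n² = 5680/6.070² = 5680/36.84 = 154.2 kg.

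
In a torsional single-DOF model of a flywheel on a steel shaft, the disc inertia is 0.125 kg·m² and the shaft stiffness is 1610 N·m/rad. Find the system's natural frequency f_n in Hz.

ω_n = √(k_t/J) = √(1610/0.125) = √12880 = 113.5 rad/s.
f_n = ω_n/(2π) = 113.5/6.283 = 18.06 Hz.

18.1 Hz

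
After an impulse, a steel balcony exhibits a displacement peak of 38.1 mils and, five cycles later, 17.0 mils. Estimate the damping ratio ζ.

Logarithmic decrement δ = (1/n)·ln(x₀/x_n) = (1/5)·ln(38.1/17.0) = (1/5)·ln(2.241) = 0.1614.
ζ = δ/√(4π² + δ²) = 0.1614/√(39.48 + 0.0261) = 0.1614/6.285 = 0.02568.

0.0257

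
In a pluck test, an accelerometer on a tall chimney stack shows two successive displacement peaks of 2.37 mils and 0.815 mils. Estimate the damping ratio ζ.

Logarithmic decrement δ = (1/n)·ln(x₀/x_n) = (1/1)·ln(2.37/0.815) = (1/1)·ln(2.908) = 1.067.
ζ = δ/√(4π² + δ²) = 1.067/√(39.48 + 1.14) = 1.067/6.373 = 0.1675.

0.167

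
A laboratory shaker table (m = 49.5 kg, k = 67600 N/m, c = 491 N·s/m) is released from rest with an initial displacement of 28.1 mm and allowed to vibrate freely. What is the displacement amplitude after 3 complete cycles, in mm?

ζ = c/(2√(km)) = 491/(2√(67600 × 49.5)) = 491/3659 = 0.1342.
Logarithmic decrement δ = 2πζ/√(1 − ζ²) = 2π × 0.1342/√(1 − 0.0180) = 0.8509.
After n cycles, x_n/x₀ = e^(−nδ), so x_3 = 28.1 × e^(−3 × 0.8509) = 28.1 × 0.07786 = 2.188 mm.

2.19 mm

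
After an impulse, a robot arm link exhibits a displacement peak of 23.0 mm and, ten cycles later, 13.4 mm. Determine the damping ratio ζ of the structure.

0.00860

Logarithmic decrement δ = (1/n)·ln(x₀/x_n) = (1/10)·ln(23.0/13.4) = (1/10)·ln(1.716) = 0.05402.
ζ = δ/√(4π² + δ²) = 0.05402/√(39.48 + 0.00292) = 0.05402/6.283 = 0.008598.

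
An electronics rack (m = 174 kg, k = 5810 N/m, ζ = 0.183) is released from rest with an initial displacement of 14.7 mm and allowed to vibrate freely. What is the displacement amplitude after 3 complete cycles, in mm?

Logarithmic decrement δ = 2πζ/√(1 − ζ²) = 2π × 0.1830/√(1 − 0.0335) = 1.170.
After n cycles, x_n/x₀ = e^(−nδ), so x_3 = 14.7 × e^(−3 × 1.170) = 14.7 × 0.02994 = 0.4400 mm.

0.440 mm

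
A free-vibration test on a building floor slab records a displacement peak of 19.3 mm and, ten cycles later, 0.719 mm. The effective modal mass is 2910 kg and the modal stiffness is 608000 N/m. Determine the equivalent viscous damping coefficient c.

4400 N·s/m

Logarithmic decrement δ = (1/n)·ln(x₀/x_n) = (1/10)·ln(19.3/0.719) = (1/10)·ln(26.84) = 0.3290.
ζ = δ/√(4π² + δ²) = 0.3290/√(39.48 + 0.108) = 0.3290/6.292 = 0.05229.
c = ζ · 2√(km) = 0.05229 × 2√(608000 × 2910) = 0.05229 × 84130 = 4399 N·s/m.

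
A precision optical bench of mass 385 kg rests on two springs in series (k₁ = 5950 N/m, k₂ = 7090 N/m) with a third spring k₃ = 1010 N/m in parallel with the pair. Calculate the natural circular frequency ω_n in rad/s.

3.32 rad/s

Series pair: k_s = k₁k₂/(k₁+k₂) = (5950)(7090)/(5950 + 7090) = 3235 N/m. In parallel with k₃: k_eq = 3235 + 1010 = 4245 N/m.
ω_n = √(k_eq/m) = √(4245/385) = √11.03 = 3.321 rad/s.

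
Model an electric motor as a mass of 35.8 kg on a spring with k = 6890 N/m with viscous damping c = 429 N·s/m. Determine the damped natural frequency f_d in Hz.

1.99 Hz

ω_n = √(k/m) = √(6890/35.8) = 13.87 rad/s.
Critical damping c_c = 2√(k·m) = 2√(6890 × 35.8) = 993.3 N·s/m, so ζ = c/c_c = 429/993.3 = 0.4319.
ω_d = ω_n√(1 − ζ²) = 13.87 × √(1 − 0.187) = 12.51 rad/s.
f_d = ω_d/(2π) = 1.991 Hz.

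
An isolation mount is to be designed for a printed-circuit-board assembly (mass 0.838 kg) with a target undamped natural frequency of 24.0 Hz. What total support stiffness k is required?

19100 N/m

ω_n = 2πf_n = 2π × 24.0 = 150.8 rad/s.
k = m·ω_n² = 0.838 × 150.8² = 0.838 × 22740 = 19060 N/m.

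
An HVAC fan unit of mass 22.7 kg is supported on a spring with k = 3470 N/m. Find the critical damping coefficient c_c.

561 N·s/m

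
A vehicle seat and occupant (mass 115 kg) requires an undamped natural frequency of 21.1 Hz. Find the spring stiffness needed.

2020000 N/m

ω_n = 2πf_n = 2π × 21.1 = 132.6 rad/s.
k = m·ω_n² = 115 × 132.6² = 115 × 17580 = 2021000 N/m.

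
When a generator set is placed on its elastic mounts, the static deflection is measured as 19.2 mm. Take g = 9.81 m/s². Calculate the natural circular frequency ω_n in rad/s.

22.6 rad/s

ω_n = √(g/δ_st) = √(9.81/0.0192) = √510.9 = 22.60 rad/s.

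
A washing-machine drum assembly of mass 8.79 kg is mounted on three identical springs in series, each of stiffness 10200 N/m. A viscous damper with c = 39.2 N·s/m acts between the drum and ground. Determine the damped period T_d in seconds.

0.322 s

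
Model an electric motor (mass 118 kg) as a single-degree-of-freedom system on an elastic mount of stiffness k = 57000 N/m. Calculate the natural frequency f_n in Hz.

3.50 Hz

ω_n = √(k/m) = √(57000/118) = √483.1 = 21.98 rad/s.
f_n = ω_n/(2π) = 21.98/6.283 = 3.498 Hz.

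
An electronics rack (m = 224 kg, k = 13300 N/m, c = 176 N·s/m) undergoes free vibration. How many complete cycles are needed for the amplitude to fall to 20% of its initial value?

ζ = c/(2√(km)) = 176/(2√(13300 × 224)) = 176/3452 = 0.05098.
Logarithmic decrement δ = 2πζ/√(1 − ζ²) = 2π × 0.05098/√(1 − 0.00260) = 0.3208.
x_n/x₀ = e^(−nδ) ≤ 0.2; take ln: n ≥ ln(1/0.2)/δ = 1.609/0.3208 = 5.018.
So 6 complete cycles are required.

6 cycles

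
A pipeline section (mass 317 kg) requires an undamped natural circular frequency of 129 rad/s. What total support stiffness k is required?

5280000 N/m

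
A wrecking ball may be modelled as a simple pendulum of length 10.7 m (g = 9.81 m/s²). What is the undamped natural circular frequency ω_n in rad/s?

For a simple pendulum ω_n = √(g/L) = √(9.81/10.7) = √0.9168 = 0.9575 rad/s.

0.958 rad/s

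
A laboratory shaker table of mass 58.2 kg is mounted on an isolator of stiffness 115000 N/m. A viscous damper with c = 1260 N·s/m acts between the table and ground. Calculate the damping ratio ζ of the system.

0.244

ω_n = √(k/m) = √(115000/58.2) = 44.45 rad/s.
Critical damping c_c = 2√(k·m) = 2√(115000 × 58.2) = 5174 N·s/m, so ζ = c/c_c = 1260/5174 = 0.2435.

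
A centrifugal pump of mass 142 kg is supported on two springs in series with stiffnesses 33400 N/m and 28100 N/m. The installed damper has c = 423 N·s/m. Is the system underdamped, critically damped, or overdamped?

Series springs: 1/k_eq = 1/33400 + 1/28100 = 6.553×10^-5, so k_eq = 15260 N/m.
c_c = 2√(k_eq·m) = 2944 N·s/m; ζ = c/c_c = 423/2944 = 0.144.
Since ζ < 1 the system is underdamped.

underdamped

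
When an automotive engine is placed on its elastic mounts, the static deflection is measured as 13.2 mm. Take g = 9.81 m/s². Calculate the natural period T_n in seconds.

0.230 s

ω_n = √(g/δ_st) = √(9.81/0.0132) = √743.2 = 27.26 rad/s.
T_n = 2π/ω_n = 6.283/27.26 = 0.2305 s.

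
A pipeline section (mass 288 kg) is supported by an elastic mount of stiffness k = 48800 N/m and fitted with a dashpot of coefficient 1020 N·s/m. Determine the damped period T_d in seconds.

ω_n = √(k/m) = √(48800/288) = 13.02 rad/s.
Critical damping c_c = 2√(k·m) = 2√(48800 × 288) = 7498 N·s/m, so ζ = c/c_c = 1020/7498 = 0.1360.
ω_d = ω_n√(1 − ζ²) = 13.02 × √(1 − 0.0185) = 12.90 rad/s.
T_d = 2π/ω_d = 0.4872 s.

0.487 s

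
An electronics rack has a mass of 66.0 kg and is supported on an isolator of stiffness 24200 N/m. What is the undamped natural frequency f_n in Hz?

3.05 Hz

ω_n = √(k/m) = √(24200/66.0) = √366.7 = 19.15 rad/s.
f_n = ω_n/(2π) = 19.15/6.283 = 3.048 Hz.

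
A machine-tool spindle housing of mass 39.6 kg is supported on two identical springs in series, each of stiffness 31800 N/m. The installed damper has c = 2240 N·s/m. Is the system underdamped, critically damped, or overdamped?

Series springs: 1/k_eq = 2/31800, so k_eq = 31800/2 = 15900 N/m.
c_c = 2√(k_eq·m) = 1587 N·s/m; ζ = c/c_c = 2240/1587 = 1.41.
Since ζ > 1 the system is overdamped.

overdamped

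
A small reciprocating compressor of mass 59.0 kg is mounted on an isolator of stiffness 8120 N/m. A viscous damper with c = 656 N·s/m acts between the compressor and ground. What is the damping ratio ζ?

0.474

ω_n = √(k/m) = √(8120/59.0) = 11.73 rad/s.
Critical damping c_c = 2√(k·m) = 2√(8120 × 59.0) = 1384 N·s/m, so ζ = c/c_c = 656/1384 = 0.4739.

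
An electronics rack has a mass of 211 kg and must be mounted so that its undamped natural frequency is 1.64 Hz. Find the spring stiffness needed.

22400 N/m

ω_n = 2πf_n = 2π × 1.64 = 10.30 rad/s.
k = m·ω_n² = 211 × 10.30² = 211 × 106.2 = 22400 N/m.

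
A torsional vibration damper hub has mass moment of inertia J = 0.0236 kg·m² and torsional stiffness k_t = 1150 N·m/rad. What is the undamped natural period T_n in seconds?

0.0285 s

ω_n = √(k_t/J) = √(1150/0.0236) = √48730 = 220.7 rad/s.
T_n = 2π/ω_n = 6.283/220.7 = 0.02846 s.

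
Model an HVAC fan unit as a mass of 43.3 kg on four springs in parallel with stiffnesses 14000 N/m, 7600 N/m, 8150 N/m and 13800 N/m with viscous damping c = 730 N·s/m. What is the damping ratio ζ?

0.266

Parallel springs add: k_eq = 14000 + 7600 + 8150 + 13800 = 43550 N/m.
ω_n = √(k_eq/m) = √(43550/43.3) = 31.71 rad/s.
Critical damping c_c = 2√(k_eq·m) = 2√(43550 × 43.3) = 2746 N·s/m, so ζ = c/c_c = 730/2746 = 0.2658.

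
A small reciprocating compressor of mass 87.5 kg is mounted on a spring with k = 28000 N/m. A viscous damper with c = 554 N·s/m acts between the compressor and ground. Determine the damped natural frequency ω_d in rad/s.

17.6 rad/s

ω_n = √(k/m) = √(28000/87.5) = 17.89 rad/s.
Critical damping c_c = 2√(k·m) = 2√(28000 × 87.5) = 3130 N·s/m, so ζ = c/c_c = 554/3130 = 0.1770.
ω_d = ω_n√(1 − ζ²) = 17.89 × √(1 − 0.0313) = 17.61 rad/s.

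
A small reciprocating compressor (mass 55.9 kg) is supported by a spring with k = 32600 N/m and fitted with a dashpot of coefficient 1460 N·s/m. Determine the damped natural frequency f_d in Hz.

ω_n = √(k/m) = √(32600/55.9) = 24.15 rad/s.
Critical damping c_c = 2√(k·m) = 2√(32600 × 55.9) = 2700 N·s/m, so ζ = c/c_c = 1460/2700 = 0.5408.
ω_d = ω_n√(1 − ζ²) = 24.15 × √(1 − 0.292) = 20.31 rad/s.
f_d = ω_d/(2π) = 3.233 Hz.

3.23 Hz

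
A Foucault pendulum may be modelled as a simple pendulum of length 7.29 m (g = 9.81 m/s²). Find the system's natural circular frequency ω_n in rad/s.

1.16 rad/s

For a simple pendulum ω_n = √(g/L) = √(9.81/7.29) = √1.346 = 1.160 rad/s.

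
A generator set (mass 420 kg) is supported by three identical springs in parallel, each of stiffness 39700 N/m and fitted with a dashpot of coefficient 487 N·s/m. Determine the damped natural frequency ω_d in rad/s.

Parallel springs add: k_eq = 3 × 39700 = 119100 N/m.
ω_n = √(k_eq/m) = √(119100/420) = 16.84 rad/s.
Critical damping c_c = 2√(k_eq·m) = 2√(119100 × 420) = 14150 N·s/m, so ζ = c/c_c = 487/14150 = 0.03443.
ω_d = ω_n√(1 − ζ²) = 16.84 × √(1 − 0.00119) = 16.83 rad/s.

16.8 rad/s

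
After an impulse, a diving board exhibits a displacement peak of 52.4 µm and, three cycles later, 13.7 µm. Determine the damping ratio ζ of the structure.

Logarithmic decrement δ = (1/n)·ln(x₀/x_n) = (1/3)·ln(52.4/13.7) = (1/3)·ln(3.825) = 0.4472.
ζ = δ/√(4π² + δ²) = 0.4472/√(39.48 + 0.200) = 0.4472/6.299 = 0.07099.

0.0710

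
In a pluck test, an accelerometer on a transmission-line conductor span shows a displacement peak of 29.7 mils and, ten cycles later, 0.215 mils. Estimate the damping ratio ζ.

Logarithmic decrement δ = (1/n)·ln(x₀/x_n) = (1/10)·ln(29.7/0.215) = (1/10)·ln(138.1) = 0.4928.
ζ = δ/√(4π² + δ²) = 0.4928/√(39.48 + 0.243) = 0.4928/6.302 = 0.07820.

0.0782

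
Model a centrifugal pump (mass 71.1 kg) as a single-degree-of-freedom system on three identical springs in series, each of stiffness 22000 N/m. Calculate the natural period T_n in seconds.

0.619 s

Series springs: 1/k_eq = 3/22000, so k_eq = 22000/3 = 7333 N/m.
ω_n = √(k_eq/m) = √(7333/71.1) = √103.1 = 10.16 rad/s.
T_n = 2π/ω_n = 6.283/10.16 = 0.6187 s.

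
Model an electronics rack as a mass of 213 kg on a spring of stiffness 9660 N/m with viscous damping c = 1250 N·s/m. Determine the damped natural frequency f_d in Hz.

ω_n = √(k/m) = √(9660/213) = 6.734 rad/s.
Critical damping c_c = 2√(k·m) = 2√(9660 × 213) = 2869 N·s/m, so ζ = c/c_c = 1250/2869 = 0.4357.
ω_d = ω_n√(1 − ζ²) = 6.734 × √(1 − 0.190) = 6.062 rad/s.
f_d = ω_d/(2π) = 0.9647 Hz.

0.965 Hz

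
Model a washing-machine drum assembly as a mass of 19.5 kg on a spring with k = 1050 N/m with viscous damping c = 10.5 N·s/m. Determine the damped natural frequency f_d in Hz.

1.17 Hz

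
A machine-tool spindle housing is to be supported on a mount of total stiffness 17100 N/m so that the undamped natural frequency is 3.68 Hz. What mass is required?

ω_n = 2πf_n = 2π × 3.68 = 23.12 rad/s.
m = k/ω_n² = 17100/23.12² = 17100/534.6 = 31.98 kg.

32.0 kg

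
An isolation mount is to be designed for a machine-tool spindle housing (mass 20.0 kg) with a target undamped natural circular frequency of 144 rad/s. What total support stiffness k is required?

415000 N/m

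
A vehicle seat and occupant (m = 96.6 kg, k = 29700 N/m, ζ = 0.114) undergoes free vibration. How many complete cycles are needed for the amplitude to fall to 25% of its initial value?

2 cycles

Logarithmic decrement δ = 2πζ/√(1 − ζ²) = 2π × 0.1140/√(1 − 0.0130) = 0.7210.
x_n/x₀ = e^(−nδ) ≤ 0.25; take ln: n ≥ ln(1/0.25)/δ = 1.386/0.7210 = 1.923.
So 2 complete cycles are required.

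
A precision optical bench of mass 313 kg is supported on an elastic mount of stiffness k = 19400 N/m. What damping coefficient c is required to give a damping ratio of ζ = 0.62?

c_c = 2√(k·m) = 2√(19400 × 313) = 4928 N·s/m.
c = ζ·c_c = 0.62 × 4928 = 3056 N·s/m.

3060 N·s/m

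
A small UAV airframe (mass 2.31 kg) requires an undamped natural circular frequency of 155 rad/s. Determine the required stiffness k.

55500 N/m

k = m·ω_n² = 2.31 × 155.0² = 2.31 × 24020 = 55500 N/m.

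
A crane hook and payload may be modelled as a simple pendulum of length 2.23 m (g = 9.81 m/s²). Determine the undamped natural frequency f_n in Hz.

0.334 Hz

For a simple pendulum ω_n = √(g/L) = √(9.81/2.23) = √4.399 = 2.097 rad/s.
f_n = ω_n/(2π) = 2.097/6.283 = 0.3338 Hz.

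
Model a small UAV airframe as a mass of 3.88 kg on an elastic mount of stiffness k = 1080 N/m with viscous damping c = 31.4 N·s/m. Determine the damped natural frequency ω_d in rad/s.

16.2 rad/s

ω_n = √(k/m) = √(1080/3.88) = 16.68 rad/s.
Critical damping c_c = 2√(k·m) = 2√(1080 × 3.88) = 129.5 N·s/m, so ζ = c/c_c = 31.4/129.5 = 0.2425.
ω_d = ω_n√(1 − ζ²) = 16.68 × √(1 − 0.0588) = 16.19 rad/s.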